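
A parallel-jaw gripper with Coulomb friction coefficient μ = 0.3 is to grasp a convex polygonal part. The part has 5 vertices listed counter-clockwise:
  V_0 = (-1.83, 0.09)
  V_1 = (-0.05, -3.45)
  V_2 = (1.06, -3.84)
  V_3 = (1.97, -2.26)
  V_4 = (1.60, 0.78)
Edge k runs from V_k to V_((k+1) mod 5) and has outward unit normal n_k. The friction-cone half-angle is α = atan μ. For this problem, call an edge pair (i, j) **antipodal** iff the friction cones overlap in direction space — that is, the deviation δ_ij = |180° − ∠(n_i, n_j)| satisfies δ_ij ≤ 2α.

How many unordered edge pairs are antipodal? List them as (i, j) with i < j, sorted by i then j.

α = atan 0.3 = 16.70°;  2α = 33.40°
n_0 = (-0.8934, -0.4492)
n_1 = (-0.3315, -0.9435)
n_2 = (+0.8666, -0.4991)
n_3 = (+0.9927, +0.1208)
n_4 = (-0.1972, +0.9804)
  (0,1): δ = 136.05°  ·
  (0,2): δ = 56.63°  ·
  (0,3): δ = 19.76°  ✓
  (0,4): δ = 74.68°  ·
  (1,2): δ = 100.58°  ·
  (1,3): δ = 63.70°  ·
  (1,4): δ = 30.73°  ✓
  (2,3): δ = 143.12°  ·
  (2,4): δ = 48.69°  ·
  (3,4): δ = 85.57°  ·
antipodal pairs: 2

count = 2; pairs: (0,3), (1,4)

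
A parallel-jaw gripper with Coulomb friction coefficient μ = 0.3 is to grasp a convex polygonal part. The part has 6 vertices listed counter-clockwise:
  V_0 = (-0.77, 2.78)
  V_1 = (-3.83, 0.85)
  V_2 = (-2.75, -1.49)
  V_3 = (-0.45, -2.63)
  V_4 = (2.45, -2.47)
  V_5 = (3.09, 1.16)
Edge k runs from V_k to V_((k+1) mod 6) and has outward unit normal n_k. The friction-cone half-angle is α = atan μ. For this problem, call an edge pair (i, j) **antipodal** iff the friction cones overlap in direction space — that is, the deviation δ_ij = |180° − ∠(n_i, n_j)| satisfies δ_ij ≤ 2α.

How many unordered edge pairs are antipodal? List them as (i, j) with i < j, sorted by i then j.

count = 3; pairs: (0,3), (2,5), (3,5)

α = atan 0.3 = 16.70°;  2α = 33.40°
n_0 = (-0.5335, +0.8458)
n_1 = (-0.9080, -0.4191)
n_2 = (-0.4441, -0.8960)
n_3 = (+0.0551, -0.9985)
n_4 = (+0.9848, -0.1736)
n_5 = (+0.3870, +0.9221)
  (0,1): δ = 97.47°  ·
  (0,2): δ = 58.61°  ·
  (0,3): δ = 29.08°  ✓
  (0,4): δ = 47.76°  ·
  (0,5): δ = 124.99°  ·
  (1,2): δ = 141.14°  ·
  (1,3): δ = 111.62°  ·
  (1,4): δ = 34.77°  ·
  (1,5): δ = 42.46°  ·
  (2,3): δ = 150.48°  ·
  (2,4): δ = 73.63°  ·
  (2,5): δ = 3.60°  ✓
  (3,4): δ = 103.16°  ·
  (3,5): δ = 25.93°  ✓
  (4,5): δ = 102.77°  ·
antipodal pairs: 3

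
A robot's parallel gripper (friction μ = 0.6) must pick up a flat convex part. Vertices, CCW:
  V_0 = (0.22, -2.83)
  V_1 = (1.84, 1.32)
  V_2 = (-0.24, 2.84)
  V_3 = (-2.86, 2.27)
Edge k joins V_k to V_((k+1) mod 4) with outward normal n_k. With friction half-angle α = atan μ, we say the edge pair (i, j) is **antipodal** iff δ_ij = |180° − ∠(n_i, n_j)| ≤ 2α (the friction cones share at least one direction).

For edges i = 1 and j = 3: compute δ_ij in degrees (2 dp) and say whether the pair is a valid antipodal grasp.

δ = 22.71°, valid

α = atan 0.6 = 30.96°;  2α = 61.93°
edge 1: e_1 = (-2.08, +1.52);  n_1 = (+0.5900, +0.8074)
edge 3: e_3 = (+3.08, -5.10);  n_3 = (-0.8560, -0.5170)
∠(n_1, n_3) = 157.29°
δ = |180° − 157.29°| = 22.71°
22.71° ≤ 2α = 61.93°  →  valid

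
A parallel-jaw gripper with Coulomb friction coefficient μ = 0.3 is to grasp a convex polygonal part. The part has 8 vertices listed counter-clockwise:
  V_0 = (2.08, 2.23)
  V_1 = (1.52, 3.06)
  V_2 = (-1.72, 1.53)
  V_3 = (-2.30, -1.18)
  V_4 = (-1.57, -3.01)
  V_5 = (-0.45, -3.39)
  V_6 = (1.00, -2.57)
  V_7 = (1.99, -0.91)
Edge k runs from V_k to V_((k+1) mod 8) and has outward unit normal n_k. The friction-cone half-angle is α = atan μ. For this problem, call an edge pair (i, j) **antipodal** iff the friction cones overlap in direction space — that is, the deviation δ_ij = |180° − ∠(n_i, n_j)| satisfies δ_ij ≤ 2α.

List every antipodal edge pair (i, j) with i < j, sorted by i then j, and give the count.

count = 5; pairs: (0,3), (1,5), (2,6), (2,7), (3,7)

α = atan 0.3 = 16.70°;  2α = 33.40°
n_0 = (+0.8290, +0.5593)
n_1 = (-0.4270, +0.9042)
n_2 = (-0.9779, +0.2093)
n_3 = (-0.9288, -0.3705)
n_4 = (-0.3213, -0.9470)
n_5 = (+0.4923, -0.8705)
n_6 = (+0.8589, -0.5122)
n_7 = (+0.9996, -0.0287)
  (0,1): δ = 98.73°  ·
  (0,2): δ = 46.09°  ·
  (0,3): δ = 12.26°  ✓
  (0,4): δ = 37.25°  ·
  (0,5): δ = 85.48°  ·
  (0,6): δ = 115.18°  ·
  (0,7): δ = 144.35°  ·
  (1,2): δ = 127.36°  ·
  (1,3): δ = 93.53°  ·
  (1,4): δ = 44.02°  ·
  (1,5): δ = 4.21°  ✓
  (1,6): δ = 33.91°  ·
  (1,7): δ = 63.08°  ·
  (2,3): δ = 146.17°  ·
  (2,4): δ = 96.66°  ·
  (2,5): δ = 48.43°  ·
  (2,6): δ = 18.73°  ✓
  (2,7): δ = 10.44°  ✓
  (3,4): δ = 130.49°  ·
  (3,5): δ = 82.26°  ·
  (3,6): δ = 52.56°  ·
  (3,7): δ = 23.39°  ✓
  (4,5): δ = 131.77°  ·
  (4,6): δ = 102.07°  ·
  (4,7): δ = 72.90°  ·
  (5,6): δ = 150.30°  ·
  (5,7): δ = 121.13°  ·
  (6,7): δ = 150.83°  ·
antipodal pairs: 5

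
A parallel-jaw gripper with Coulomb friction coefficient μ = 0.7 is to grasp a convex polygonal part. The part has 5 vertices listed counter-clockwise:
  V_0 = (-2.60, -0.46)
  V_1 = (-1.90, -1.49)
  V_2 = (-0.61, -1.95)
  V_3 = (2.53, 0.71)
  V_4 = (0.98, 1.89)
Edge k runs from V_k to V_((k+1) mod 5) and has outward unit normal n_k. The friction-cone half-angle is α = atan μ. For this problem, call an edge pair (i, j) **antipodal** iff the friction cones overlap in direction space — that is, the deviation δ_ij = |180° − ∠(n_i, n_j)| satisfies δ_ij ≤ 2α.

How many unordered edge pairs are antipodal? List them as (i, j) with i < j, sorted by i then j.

count = 4; pairs: (0,3), (1,3), (1,4), (2,4)

α = atan 0.7 = 34.99°;  2α = 69.98°
n_0 = (-0.8271, -0.5621)
n_1 = (-0.3359, -0.9419)
n_2 = (+0.6464, -0.7630)
n_3 = (+0.6057, +0.7957)
n_4 = (-0.5488, +0.8360)
  (0,1): δ = 143.83°  ·
  (0,2): δ = 83.93°  ·
  (0,3): δ = 18.52°  ✓
  (0,4): δ = 89.08°  ·
  (1,2): δ = 120.11°  ·
  (1,3): δ = 17.66°  ✓
  (1,4): δ = 52.91°  ✓
  (2,3): δ = 77.55°  ·
  (2,4): δ = 6.99°  ✓
  (3,4): δ = 109.44°  ·
antipodal pairs: 4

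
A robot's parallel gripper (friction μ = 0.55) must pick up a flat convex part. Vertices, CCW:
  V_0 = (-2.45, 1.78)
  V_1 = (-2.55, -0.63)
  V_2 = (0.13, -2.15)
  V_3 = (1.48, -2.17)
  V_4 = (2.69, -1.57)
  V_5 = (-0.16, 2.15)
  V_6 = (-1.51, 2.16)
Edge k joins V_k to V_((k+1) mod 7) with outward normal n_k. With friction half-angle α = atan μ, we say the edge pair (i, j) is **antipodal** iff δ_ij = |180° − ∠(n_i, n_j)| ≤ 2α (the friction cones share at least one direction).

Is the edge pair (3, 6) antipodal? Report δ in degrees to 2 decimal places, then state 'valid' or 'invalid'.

α = atan 0.55 = 28.81°;  2α = 57.62°
edge 3: e_3 = (+1.21, +0.60);  n_3 = (+0.4442, -0.8959)
edge 6: e_6 = (-0.94, -0.38);  n_6 = (-0.3748, +0.9271)
∠(n_3, n_6) = 175.64°
δ = |180° − 175.64°| = 4.36°
4.36° ≤ 2α = 57.62°  →  valid

δ = 4.36°, valid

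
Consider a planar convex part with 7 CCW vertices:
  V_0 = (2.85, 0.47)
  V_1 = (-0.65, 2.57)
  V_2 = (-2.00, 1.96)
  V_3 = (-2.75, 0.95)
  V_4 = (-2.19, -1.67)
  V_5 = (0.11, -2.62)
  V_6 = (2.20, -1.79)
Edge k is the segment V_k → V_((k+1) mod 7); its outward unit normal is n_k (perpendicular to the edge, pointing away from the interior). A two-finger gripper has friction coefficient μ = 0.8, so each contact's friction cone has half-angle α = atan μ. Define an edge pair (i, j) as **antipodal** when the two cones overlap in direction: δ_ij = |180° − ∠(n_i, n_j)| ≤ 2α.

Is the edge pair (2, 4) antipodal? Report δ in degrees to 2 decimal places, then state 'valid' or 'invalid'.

δ = 75.85°, valid

α = atan 0.8 = 38.66°;  2α = 77.32°
edge 2: e_2 = (-0.75, -1.01);  n_2 = (-0.8029, +0.5962)
edge 4: e_4 = (+2.30, -0.95);  n_4 = (-0.3818, -0.9243)
∠(n_2, n_4) = 104.15°
δ = |180° − 104.15°| = 75.85°
75.85° ≤ 2α = 77.32°  →  valid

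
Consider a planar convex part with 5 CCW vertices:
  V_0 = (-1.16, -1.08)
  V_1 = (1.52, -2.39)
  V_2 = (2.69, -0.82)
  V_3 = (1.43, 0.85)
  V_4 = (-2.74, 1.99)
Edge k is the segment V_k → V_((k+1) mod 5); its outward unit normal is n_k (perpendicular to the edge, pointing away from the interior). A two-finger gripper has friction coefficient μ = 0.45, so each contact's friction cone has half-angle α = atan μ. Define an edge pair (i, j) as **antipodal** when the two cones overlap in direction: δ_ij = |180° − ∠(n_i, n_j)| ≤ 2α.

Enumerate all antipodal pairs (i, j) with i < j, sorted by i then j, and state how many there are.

count = 4; pairs: (0,2), (0,3), (2,4), (3,4)

α = atan 0.45 = 24.23°;  2α = 48.46°
n_0 = (-0.4392, -0.8984)
n_1 = (+0.8018, -0.5975)
n_2 = (+0.7983, +0.6023)
n_3 = (+0.2637, +0.9646)
n_4 = (-0.8892, -0.4576)
  (0,1): δ = 100.64°  ·
  (0,2): δ = 26.92°  ✓
  (0,3): δ = 10.76°  ✓
  (0,4): δ = 143.28°  ·
  (1,2): δ = 106.27°  ·
  (1,3): δ = 68.60°  ·
  (1,4): δ = 63.93°  ·
  (2,3): δ = 142.32°  ·
  (2,4): δ = 9.80°  ✓
  (3,4): δ = 47.48°  ✓
antipodal pairs: 4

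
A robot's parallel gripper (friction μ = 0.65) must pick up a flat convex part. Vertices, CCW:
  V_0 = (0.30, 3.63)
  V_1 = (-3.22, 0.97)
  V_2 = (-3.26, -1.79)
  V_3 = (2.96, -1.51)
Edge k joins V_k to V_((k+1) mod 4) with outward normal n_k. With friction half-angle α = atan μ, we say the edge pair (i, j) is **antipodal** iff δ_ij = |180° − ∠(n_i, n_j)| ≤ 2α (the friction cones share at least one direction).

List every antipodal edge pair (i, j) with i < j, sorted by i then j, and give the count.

α = atan 0.65 = 33.02°;  2α = 66.05°
n_0 = (-0.6029, +0.7978)
n_1 = (-0.9999, +0.0145)
n_2 = (+0.0450, -0.9990)
n_3 = (+0.8881, +0.4596)
  (0,1): δ = 127.91°  ·
  (0,2): δ = 34.50°  ✓
  (0,3): δ = 80.28°  ·
  (1,2): δ = 86.59°  ·
  (1,3): δ = 28.19°  ✓
  (2,3): δ = 65.22°  ✓
antipodal pairs: 3

count = 3; pairs: (0,2), (1,3), (2,3)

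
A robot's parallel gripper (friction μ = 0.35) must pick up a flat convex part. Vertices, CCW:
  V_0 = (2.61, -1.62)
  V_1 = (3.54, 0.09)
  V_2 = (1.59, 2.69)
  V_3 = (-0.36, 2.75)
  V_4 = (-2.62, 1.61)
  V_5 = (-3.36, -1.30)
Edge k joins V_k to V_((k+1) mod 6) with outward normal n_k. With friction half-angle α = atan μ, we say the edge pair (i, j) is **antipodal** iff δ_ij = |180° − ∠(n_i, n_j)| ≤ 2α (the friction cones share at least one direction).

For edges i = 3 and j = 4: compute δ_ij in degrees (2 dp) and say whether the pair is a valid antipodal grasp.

α = atan 0.35 = 19.29°;  2α = 38.58°
edge 3: e_3 = (-2.26, -1.14);  n_3 = (-0.4504, +0.8928)
edge 4: e_4 = (-0.74, -2.91);  n_4 = (-0.9692, +0.2465)
∠(n_3, n_4) = 48.96°
δ = |180° − 48.96°| = 131.04°
131.04° > 2α = 38.58°  →  invalid

δ = 131.04°, invalid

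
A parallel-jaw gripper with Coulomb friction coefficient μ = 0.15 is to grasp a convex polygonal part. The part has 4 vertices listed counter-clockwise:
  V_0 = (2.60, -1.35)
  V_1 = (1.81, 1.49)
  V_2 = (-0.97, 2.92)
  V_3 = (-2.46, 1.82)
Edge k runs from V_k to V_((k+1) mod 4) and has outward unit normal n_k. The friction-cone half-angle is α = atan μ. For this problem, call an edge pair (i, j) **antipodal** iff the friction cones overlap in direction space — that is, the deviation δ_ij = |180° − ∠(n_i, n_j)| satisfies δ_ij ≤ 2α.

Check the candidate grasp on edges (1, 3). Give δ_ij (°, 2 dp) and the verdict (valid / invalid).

δ = 4.85°, valid

α = atan 0.15 = 8.53°;  2α = 17.06°
edge 1: e_1 = (-2.78, +1.43);  n_1 = (+0.4574, +0.8893)
edge 3: e_3 = (+5.06, -3.17);  n_3 = (-0.5309, -0.8474)
∠(n_1, n_3) = 175.15°
δ = |180° − 175.15°| = 4.85°
4.85° ≤ 2α = 17.06°  →  valid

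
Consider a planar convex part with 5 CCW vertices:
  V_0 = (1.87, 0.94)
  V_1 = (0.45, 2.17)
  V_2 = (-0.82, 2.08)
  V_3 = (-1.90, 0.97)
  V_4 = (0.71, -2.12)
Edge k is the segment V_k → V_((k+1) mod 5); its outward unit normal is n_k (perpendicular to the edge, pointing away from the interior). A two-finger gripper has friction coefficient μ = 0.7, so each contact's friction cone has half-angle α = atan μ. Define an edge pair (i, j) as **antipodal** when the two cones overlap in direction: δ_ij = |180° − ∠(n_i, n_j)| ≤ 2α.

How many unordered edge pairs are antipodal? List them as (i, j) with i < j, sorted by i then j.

α = atan 0.7 = 34.99°;  2α = 69.98°
n_0 = (+0.6547, +0.7559)
n_1 = (-0.0707, +0.9975)
n_2 = (-0.7167, +0.6974)
n_3 = (-0.7639, -0.6453)
n_4 = (+0.9351, -0.3545)
  (0,1): δ = 135.05°  ·
  (0,2): δ = 93.32°  ·
  (0,3): δ = 8.91°  ✓
  (0,4): δ = 110.14°  ·
  (1,2): δ = 138.27°  ·
  (1,3): δ = 53.87°  ✓
  (1,4): δ = 65.19°  ✓
  (2,3): δ = 95.60°  ·
  (2,4): δ = 23.45°  ✓
  (3,4): δ = 60.95°  ✓
antipodal pairs: 5

count = 5; pairs: (0,3), (1,3), (1,4), (2,4), (3,4)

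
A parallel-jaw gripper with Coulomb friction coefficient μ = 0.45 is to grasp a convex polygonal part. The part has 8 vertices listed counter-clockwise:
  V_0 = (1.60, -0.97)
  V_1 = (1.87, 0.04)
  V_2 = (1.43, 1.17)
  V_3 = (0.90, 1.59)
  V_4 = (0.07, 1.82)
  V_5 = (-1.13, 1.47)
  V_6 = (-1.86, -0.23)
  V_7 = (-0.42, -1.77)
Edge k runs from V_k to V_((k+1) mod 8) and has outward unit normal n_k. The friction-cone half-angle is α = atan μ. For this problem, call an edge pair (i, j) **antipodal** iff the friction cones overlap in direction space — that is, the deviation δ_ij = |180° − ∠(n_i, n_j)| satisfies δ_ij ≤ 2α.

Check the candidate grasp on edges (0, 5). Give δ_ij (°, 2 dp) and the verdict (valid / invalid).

α = atan 0.45 = 24.23°;  2α = 48.46°
edge 0: e_0 = (+0.27, +1.01);  n_0 = (+0.9661, -0.2583)
edge 5: e_5 = (-0.73, -1.70);  n_5 = (-0.9189, +0.3946)
∠(n_0, n_5) = 171.73°
δ = |180° − 171.73°| = 8.27°
8.27° ≤ 2α = 48.46°  →  valid

δ = 8.27°, valid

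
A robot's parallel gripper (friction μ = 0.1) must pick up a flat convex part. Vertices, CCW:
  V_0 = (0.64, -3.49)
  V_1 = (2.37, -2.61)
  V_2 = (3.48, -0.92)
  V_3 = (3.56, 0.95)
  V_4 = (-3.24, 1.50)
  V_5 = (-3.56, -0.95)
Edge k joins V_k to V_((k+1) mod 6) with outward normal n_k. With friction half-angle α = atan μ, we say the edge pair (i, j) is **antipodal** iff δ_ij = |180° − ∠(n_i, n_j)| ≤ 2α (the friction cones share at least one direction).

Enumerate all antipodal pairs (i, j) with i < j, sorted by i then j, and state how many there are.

α = atan 0.1 = 5.71°;  2α = 11.42°
n_0 = (+0.4534, -0.8913)
n_1 = (+0.8358, -0.5490)
n_2 = (+0.9991, -0.0427)
n_3 = (+0.0806, +0.9967)
n_4 = (-0.9916, +0.1295)
n_5 = (-0.5175, -0.8557)
  (0,1): δ = 150.26°  ·
  (0,2): δ = 119.41°  ·
  (0,3): δ = 31.59°  ·
  (0,4): δ = 55.60°  ·
  (0,5): δ = 121.87°  ·
  (1,2): δ = 149.15°  ·
  (1,3): δ = 61.33°  ·
  (1,4): δ = 25.86°  ·
  (1,5): δ = 92.13°  ·
  (2,3): δ = 92.17°  ·
  (2,4): δ = 4.99°  ✓
  (2,5): δ = 61.29°  ·
  (3,4): δ = 92.82°  ·
  (3,5): δ = 26.54°  ·
  (4,5): δ = 113.72°  ·
antipodal pairs: 1

count = 1; pairs: (2,4)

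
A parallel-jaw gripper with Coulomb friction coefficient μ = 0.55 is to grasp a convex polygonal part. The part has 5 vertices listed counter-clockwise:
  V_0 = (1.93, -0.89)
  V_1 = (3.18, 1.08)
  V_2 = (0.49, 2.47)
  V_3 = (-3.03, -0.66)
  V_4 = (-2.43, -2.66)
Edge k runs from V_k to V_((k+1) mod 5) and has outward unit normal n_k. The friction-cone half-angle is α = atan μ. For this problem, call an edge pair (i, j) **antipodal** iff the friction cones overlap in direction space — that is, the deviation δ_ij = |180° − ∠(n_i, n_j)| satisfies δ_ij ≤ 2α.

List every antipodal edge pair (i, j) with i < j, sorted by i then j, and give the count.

count = 5; pairs: (0,2), (0,3), (1,3), (1,4), (2,4)

α = atan 0.55 = 28.81°;  2α = 57.62°
n_0 = (+0.8444, -0.5358)
n_1 = (+0.4591, +0.8884)
n_2 = (-0.6645, +0.7473)
n_3 = (-0.9578, -0.2873)
n_4 = (+0.3761, -0.9266)
  (0,1): δ = 84.93°  ·
  (0,2): δ = 15.96°  ✓
  (0,3): δ = 49.10°  ✓
  (0,4): δ = 144.49°  ·
  (1,2): δ = 111.03°  ·
  (1,3): δ = 45.97°  ✓
  (1,4): δ = 49.42°  ✓
  (2,3): δ = 114.94°  ·
  (2,4): δ = 19.55°  ✓
  (3,4): δ = 84.60°  ·
antipodal pairs: 5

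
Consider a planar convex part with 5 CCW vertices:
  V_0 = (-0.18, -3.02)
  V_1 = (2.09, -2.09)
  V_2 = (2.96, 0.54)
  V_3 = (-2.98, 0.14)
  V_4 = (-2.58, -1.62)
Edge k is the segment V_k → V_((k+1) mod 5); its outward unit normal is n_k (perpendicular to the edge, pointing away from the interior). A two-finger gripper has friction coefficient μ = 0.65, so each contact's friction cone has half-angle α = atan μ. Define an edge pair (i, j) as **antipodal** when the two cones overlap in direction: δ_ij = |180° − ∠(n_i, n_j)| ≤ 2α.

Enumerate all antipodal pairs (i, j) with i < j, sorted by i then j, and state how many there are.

count = 3; pairs: (0,2), (1,3), (2,4)

α = atan 0.65 = 33.02°;  2α = 66.05°
n_0 = (+0.3791, -0.9254)
n_1 = (+0.9494, -0.3141)
n_2 = (-0.0672, +0.9977)
n_3 = (-0.9751, -0.2216)
n_4 = (-0.5039, -0.8638)
  (0,1): δ = 130.58°  ·
  (0,2): δ = 18.43°  ✓
  (0,3): δ = 80.53°  ·
  (0,4): δ = 127.47°  ·
  (1,2): δ = 67.84°  ·
  (1,3): δ = 31.11°  ✓
  (1,4): δ = 78.05°  ·
  (2,3): δ = 81.05°  ·
  (2,4): δ = 34.11°  ✓
  (3,4): δ = 133.06°  ·
antipodal pairs: 3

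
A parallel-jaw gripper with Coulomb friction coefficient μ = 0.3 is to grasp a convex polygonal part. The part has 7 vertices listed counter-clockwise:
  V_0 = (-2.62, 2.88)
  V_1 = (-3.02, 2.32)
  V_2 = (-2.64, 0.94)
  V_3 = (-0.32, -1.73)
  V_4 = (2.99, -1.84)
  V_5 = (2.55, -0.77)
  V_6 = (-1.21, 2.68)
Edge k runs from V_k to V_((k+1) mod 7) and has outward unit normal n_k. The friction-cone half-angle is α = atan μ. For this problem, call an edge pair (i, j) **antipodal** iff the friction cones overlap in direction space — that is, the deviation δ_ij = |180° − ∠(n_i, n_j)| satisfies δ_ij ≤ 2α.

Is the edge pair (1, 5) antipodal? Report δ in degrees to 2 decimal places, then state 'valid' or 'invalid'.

α = atan 0.3 = 16.70°;  2α = 33.40°
edge 1: e_1 = (+0.38, -1.38);  n_1 = (-0.9641, -0.2655)
edge 5: e_5 = (-3.76, +3.45);  n_5 = (+0.6761, +0.7368)
∠(n_1, n_5) = 147.93°
δ = |180° − 147.93°| = 32.07°
32.07° ≤ 2α = 33.40°  →  valid

δ = 32.07°, valid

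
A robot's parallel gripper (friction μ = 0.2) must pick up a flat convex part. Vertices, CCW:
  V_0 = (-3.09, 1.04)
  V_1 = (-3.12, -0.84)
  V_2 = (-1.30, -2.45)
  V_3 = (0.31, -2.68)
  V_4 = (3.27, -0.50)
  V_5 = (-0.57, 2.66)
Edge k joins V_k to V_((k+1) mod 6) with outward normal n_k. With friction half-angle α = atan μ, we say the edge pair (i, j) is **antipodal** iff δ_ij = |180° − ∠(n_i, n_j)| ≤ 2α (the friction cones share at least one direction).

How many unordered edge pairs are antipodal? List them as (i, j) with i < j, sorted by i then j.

α = atan 0.2 = 11.31°;  2α = 22.62°
n_0 = (-0.9999, +0.0160)
n_1 = (-0.6626, -0.7490)
n_2 = (-0.1414, -0.9899)
n_3 = (+0.5930, -0.8052)
n_4 = (+0.6354, +0.7722)
n_5 = (-0.5408, +0.8412)
  (0,1): δ = 130.58°  ·
  (0,2): δ = 97.22°  ·
  (0,3): δ = 52.71°  ·
  (0,4): δ = 51.46°  ·
  (0,5): δ = 123.65°  ·
  (1,2): δ = 146.63°  ·
  (1,3): δ = 102.13°  ·
  (1,4): δ = 2.04°  ✓
  (1,5): δ = 74.23°  ·
  (2,3): δ = 135.50°  ·
  (2,4): δ = 31.32°  ·
  (2,5): δ = 40.87°  ·
  (3,4): δ = 75.82°  ·
  (3,5): δ = 3.64°  ✓
  (4,5): δ = 107.81°  ·
antipodal pairs: 2

count = 2; pairs: (1,4), (3,5)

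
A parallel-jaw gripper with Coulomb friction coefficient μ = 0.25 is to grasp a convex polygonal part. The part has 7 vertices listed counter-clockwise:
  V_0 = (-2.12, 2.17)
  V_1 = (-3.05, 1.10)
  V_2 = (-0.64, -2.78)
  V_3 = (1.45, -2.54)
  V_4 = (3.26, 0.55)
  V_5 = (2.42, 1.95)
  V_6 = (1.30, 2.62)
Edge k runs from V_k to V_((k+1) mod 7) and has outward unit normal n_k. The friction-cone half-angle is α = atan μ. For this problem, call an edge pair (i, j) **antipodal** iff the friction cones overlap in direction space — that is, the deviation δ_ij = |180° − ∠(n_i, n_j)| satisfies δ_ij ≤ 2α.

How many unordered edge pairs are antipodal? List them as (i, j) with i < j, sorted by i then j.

α = atan 0.25 = 14.04°;  2α = 28.07°
n_0 = (-0.7548, +0.6560)
n_1 = (-0.8495, -0.5276)
n_2 = (+0.1141, -0.9935)
n_3 = (+0.8629, -0.5054)
n_4 = (+0.8575, +0.5145)
n_5 = (+0.5134, +0.8582)
n_6 = (-0.1305, +0.9915)
  (0,1): δ = 107.16°  ·
  (0,2): δ = 42.45°  ·
  (0,3): δ = 10.64°  ✓
  (0,4): δ = 71.96°  ·
  (0,5): δ = 100.11°  ·
  (0,6): δ = 138.49°  ·
  (1,2): δ = 115.30°  ·
  (1,3): δ = 62.21°  ·
  (1,4): δ = 0.88°  ✓
  (1,5): δ = 27.27°  ✓
  (1,6): δ = 65.65°  ·
  (2,3): δ = 126.91°  ·
  (2,4): δ = 65.59°  ·
  (2,5): δ = 37.44°  ·
  (2,6): δ = 0.95°  ✓
  (3,4): δ = 118.68°  ·
  (3,5): δ = 90.53°  ·
  (3,6): δ = 52.14°  ·
  (4,5): δ = 151.85°  ·
  (4,6): δ = 113.47°  ·
  (5,6): δ = 141.62°  ·
antipodal pairs: 4

count = 4; pairs: (0,3), (1,4), (1,5), (2,6)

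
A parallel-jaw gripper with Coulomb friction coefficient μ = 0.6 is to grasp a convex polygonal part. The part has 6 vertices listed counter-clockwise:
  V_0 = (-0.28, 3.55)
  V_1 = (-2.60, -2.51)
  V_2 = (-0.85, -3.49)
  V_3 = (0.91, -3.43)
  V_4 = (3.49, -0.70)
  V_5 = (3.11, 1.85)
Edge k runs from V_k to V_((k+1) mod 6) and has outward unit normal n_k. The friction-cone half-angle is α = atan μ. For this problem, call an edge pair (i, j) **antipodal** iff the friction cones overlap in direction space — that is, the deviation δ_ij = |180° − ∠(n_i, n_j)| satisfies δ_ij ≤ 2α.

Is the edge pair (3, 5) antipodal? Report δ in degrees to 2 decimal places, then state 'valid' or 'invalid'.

α = atan 0.6 = 30.96°;  2α = 61.93°
edge 3: e_3 = (+2.58, +2.73);  n_3 = (+0.7268, -0.6869)
edge 5: e_5 = (-3.39, +1.70);  n_5 = (+0.4483, +0.8939)
∠(n_3, n_5) = 106.75°
δ = |180° − 106.75°| = 73.25°
73.25° > 2α = 61.93°  →  invalid

δ = 73.25°, invalid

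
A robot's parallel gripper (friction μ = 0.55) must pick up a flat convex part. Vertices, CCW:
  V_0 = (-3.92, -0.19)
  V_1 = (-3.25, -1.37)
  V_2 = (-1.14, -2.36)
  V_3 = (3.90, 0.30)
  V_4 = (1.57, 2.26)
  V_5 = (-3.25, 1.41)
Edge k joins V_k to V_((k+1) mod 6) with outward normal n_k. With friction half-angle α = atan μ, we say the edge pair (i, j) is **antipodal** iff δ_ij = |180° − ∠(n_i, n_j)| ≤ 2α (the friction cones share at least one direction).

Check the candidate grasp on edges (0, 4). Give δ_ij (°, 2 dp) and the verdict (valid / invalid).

α = atan 0.55 = 28.81°;  2α = 57.62°
edge 0: e_0 = (+0.67, -1.18);  n_0 = (-0.8696, -0.4938)
edge 4: e_4 = (-4.82, -0.85);  n_4 = (-0.1737, +0.9848)
∠(n_0, n_4) = 109.59°
δ = |180° − 109.59°| = 70.41°
70.41° > 2α = 57.62°  →  invalid

δ = 70.41°, invalid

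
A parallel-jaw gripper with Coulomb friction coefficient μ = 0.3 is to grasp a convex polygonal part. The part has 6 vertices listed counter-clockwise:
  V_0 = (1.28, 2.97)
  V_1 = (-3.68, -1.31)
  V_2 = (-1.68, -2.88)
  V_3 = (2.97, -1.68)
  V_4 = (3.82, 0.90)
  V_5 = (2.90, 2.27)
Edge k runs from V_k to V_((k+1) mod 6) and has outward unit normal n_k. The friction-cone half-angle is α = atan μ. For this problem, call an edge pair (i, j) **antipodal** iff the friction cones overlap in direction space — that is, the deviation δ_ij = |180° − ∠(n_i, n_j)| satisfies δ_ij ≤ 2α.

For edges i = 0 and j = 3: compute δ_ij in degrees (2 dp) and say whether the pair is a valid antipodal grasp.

δ = 30.97°, valid

α = atan 0.3 = 16.70°;  2α = 33.40°
edge 0: e_0 = (-4.96, -4.28);  n_0 = (-0.6533, +0.7571)
edge 3: e_3 = (+0.85, +2.58);  n_3 = (+0.9498, -0.3129)
∠(n_0, n_3) = 149.03°
δ = |180° − 149.03°| = 30.97°
30.97° ≤ 2α = 33.40°  →  valid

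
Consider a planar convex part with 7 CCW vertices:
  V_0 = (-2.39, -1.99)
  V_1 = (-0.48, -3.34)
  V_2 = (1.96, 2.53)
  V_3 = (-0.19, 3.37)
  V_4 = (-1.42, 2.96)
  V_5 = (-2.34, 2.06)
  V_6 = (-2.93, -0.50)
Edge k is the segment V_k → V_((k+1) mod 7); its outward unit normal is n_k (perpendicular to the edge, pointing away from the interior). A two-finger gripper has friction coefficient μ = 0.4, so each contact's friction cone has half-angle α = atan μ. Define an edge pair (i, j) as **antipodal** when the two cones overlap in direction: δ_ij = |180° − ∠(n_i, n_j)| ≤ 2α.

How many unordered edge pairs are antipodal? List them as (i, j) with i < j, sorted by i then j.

count = 4; pairs: (0,2), (1,4), (1,5), (1,6)

α = atan 0.4 = 21.80°;  2α = 43.60°
n_0 = (-0.5772, -0.8166)
n_1 = (+0.9234, -0.3838)
n_2 = (+0.3639, +0.9314)
n_3 = (-0.3162, +0.9487)
n_4 = (-0.6993, +0.7148)
n_5 = (-0.9745, +0.2246)
n_6 = (-0.9402, -0.3407)
  (0,1): δ = 77.32°  ·
  (0,2): δ = 13.91°  ✓
  (0,3): δ = 53.69°  ·
  (0,4): δ = 79.62°  ·
  (0,5): δ = 112.27°  ·
  (0,6): δ = 145.17°  ·
  (1,2): δ = 88.77°  ·
  (1,3): δ = 48.99°  ·
  (1,4): δ = 23.06°  ✓
  (1,5): δ = 9.59°  ✓
  (1,6): δ = 42.49°  ✓
  (2,3): δ = 140.22°  ·
  (2,4): δ = 114.29°  ·
  (2,5): δ = 81.64°  ·
  (2,6): δ = 48.74°  ·
  (3,4): δ = 154.06°  ·
  (3,5): δ = 121.41°  ·
  (3,6): δ = 88.51°  ·
  (4,5): δ = 147.35°  ·
  (4,6): δ = 114.45°  ·
  (5,6): δ = 147.10°  ·
antipodal pairs: 4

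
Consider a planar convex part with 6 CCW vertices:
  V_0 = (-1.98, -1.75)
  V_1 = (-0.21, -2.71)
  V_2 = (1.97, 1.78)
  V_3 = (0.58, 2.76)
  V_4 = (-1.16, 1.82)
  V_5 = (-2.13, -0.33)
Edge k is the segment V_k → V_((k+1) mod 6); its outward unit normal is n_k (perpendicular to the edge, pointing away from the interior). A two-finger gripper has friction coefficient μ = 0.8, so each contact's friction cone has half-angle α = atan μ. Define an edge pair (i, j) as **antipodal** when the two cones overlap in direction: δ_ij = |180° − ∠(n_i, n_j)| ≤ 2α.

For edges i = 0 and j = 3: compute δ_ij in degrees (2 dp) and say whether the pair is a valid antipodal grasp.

δ = 56.85°, valid

α = atan 0.8 = 38.66°;  2α = 77.32°
edge 0: e_0 = (+1.77, -0.96);  n_0 = (-0.4768, -0.8790)
edge 3: e_3 = (-1.74, -0.94);  n_3 = (-0.4753, +0.8798)
∠(n_0, n_3) = 123.15°
δ = |180° − 123.15°| = 56.85°
56.85° ≤ 2α = 77.32°  →  valid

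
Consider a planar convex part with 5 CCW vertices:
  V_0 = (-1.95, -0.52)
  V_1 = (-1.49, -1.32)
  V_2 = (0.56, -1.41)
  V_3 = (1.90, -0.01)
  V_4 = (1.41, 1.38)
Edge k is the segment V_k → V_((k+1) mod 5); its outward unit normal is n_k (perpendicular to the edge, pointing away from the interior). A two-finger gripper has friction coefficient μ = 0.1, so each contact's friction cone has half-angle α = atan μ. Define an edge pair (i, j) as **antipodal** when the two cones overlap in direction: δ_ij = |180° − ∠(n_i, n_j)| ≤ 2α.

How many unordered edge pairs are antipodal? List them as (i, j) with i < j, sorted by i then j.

count = 1; pairs: (0,3)

α = atan 0.1 = 5.71°;  2α = 11.42°
n_0 = (-0.8669, -0.4985)
n_1 = (-0.0439, -0.9990)
n_2 = (+0.7224, -0.6915)
n_3 = (+0.9431, +0.3325)
n_4 = (-0.4922, +0.8705)
  (0,1): δ = 122.41°  ·
  (0,2): δ = 73.64°  ·
  (0,3): δ = 10.48°  ✓
  (0,4): δ = 89.59°  ·
  (1,2): δ = 131.23°  ·
  (1,3): δ = 68.07°  ·
  (1,4): δ = 32.00°  ·
  (2,3): δ = 116.84°  ·
  (2,4): δ = 16.77°  ·
  (3,4): δ = 79.93°  ·
antipodal pairs: 1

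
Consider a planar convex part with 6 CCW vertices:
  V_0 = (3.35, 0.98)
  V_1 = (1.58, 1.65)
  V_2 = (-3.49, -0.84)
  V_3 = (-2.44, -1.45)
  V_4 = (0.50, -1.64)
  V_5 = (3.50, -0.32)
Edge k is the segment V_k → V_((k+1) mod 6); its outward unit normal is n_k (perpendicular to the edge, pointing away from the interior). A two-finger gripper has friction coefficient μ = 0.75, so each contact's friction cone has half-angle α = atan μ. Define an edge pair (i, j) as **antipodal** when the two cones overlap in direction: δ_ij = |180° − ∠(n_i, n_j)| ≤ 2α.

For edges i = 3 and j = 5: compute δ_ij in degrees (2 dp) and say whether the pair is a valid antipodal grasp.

α = atan 0.75 = 36.87°;  2α = 73.74°
edge 3: e_3 = (+2.94, -0.19);  n_3 = (-0.0645, -0.9979)
edge 5: e_5 = (-0.15, +1.30);  n_5 = (+0.9934, +0.1146)
∠(n_3, n_5) = 100.28°
δ = |180° − 100.28°| = 79.72°
79.72° > 2α = 73.74°  →  invalid

δ = 79.72°, invalid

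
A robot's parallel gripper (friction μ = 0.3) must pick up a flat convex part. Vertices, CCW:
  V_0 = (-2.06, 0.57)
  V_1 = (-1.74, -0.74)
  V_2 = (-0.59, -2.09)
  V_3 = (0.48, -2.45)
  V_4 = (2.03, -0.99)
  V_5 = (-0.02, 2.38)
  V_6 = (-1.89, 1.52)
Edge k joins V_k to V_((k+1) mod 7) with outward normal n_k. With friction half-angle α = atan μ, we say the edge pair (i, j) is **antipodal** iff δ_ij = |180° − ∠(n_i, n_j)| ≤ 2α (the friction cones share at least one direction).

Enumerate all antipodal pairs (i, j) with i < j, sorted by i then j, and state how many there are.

count = 3; pairs: (0,4), (1,4), (3,5)

α = atan 0.3 = 16.70°;  2α = 33.40°
n_0 = (-0.9714, -0.2373)
n_1 = (-0.7612, -0.6485)
n_2 = (-0.3189, -0.9478)
n_3 = (+0.6857, -0.7279)
n_4 = (+0.8543, +0.5197)
n_5 = (-0.4178, +0.9085)
n_6 = (-0.9844, +0.1761)
  (0,1): δ = 153.30°  ·
  (0,2): δ = 122.32°  ·
  (0,3): δ = 60.44°  ·
  (0,4): δ = 17.59°  ✓
  (0,5): δ = 100.97°  ·
  (0,6): δ = 156.13°  ·
  (1,2): δ = 149.02°  ·
  (1,3): δ = 87.14°  ·
  (1,4): δ = 9.11°  ✓
  (1,5): δ = 74.27°  ·
  (1,6): δ = 129.43°  ·
  (2,3): δ = 118.12°  ·
  (2,4): δ = 40.09°  ·
  (2,5): δ = 43.29°  ·
  (2,6): δ = 98.45°  ·
  (3,4): δ = 101.97°  ·
  (3,5): δ = 18.59°  ✓
  (3,6): δ = 36.57°  ·
  (4,5): δ = 96.62°  ·
  (4,6): δ = 41.46°  ·
  (5,6): δ = 124.84°  ·
antipodal pairs: 3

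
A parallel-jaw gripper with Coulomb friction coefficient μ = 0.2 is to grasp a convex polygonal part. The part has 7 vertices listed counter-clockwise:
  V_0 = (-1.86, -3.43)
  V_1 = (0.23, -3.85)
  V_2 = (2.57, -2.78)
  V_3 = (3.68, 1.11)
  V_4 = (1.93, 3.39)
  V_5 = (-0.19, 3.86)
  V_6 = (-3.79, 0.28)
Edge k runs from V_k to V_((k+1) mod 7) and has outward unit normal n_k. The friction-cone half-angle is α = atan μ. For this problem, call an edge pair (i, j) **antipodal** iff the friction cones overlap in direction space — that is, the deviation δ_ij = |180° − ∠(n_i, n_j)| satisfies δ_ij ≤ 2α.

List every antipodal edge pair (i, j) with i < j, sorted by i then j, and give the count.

α = atan 0.2 = 11.31°;  2α = 22.62°
n_0 = (-0.1970, -0.9804)
n_1 = (+0.4159, -0.9094)
n_2 = (+0.9616, -0.2744)
n_3 = (+0.7933, +0.6089)
n_4 = (+0.2164, +0.9763)
n_5 = (-0.7051, +0.7091)
n_6 = (-0.8871, -0.4615)
  (0,1): δ = 144.06°  ·
  (0,2): δ = 94.56°  ·
  (0,3): δ = 41.13°  ·
  (0,4): δ = 1.14°  ✓
  (0,5): δ = 56.20°  ·
  (0,6): δ = 128.85°  ·
  (1,2): δ = 130.50°  ·
  (1,3): δ = 77.07°  ·
  (1,4): δ = 37.07°  ·
  (1,5): δ = 20.27°  ✓
  (1,6): δ = 92.91°  ·
  (2,3): δ = 126.57°  ·
  (2,4): δ = 86.57°  ·
  (2,5): δ = 29.23°  ·
  (2,6): δ = 43.41°  ·
  (3,4): δ = 140.01°  ·
  (3,5): δ = 82.67°  ·
  (3,6): δ = 10.02°  ✓
  (4,5): δ = 122.66°  ·
  (4,6): δ = 50.02°  ·
  (5,6): δ = 107.36°  ·
antipodal pairs: 3

count = 3; pairs: (0,4), (1,5), (3,6)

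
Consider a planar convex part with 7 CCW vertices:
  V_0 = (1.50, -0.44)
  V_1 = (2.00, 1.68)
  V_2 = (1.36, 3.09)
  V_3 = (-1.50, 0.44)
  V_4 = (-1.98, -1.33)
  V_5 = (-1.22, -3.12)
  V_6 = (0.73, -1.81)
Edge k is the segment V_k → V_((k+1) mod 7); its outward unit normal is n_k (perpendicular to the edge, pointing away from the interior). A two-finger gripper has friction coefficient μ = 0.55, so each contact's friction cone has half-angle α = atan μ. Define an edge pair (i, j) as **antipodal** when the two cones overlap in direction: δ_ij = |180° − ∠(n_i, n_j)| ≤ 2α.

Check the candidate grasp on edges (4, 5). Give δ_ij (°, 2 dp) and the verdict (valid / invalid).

α = atan 0.55 = 28.81°;  2α = 57.62°
edge 4: e_4 = (+0.76, -1.79);  n_4 = (-0.9205, -0.3908)
edge 5: e_5 = (+1.95, +1.31);  n_5 = (+0.5576, -0.8301)
∠(n_4, n_5) = 100.89°
δ = |180° − 100.89°| = 79.11°
79.11° > 2α = 57.62°  →  invalid

δ = 79.11°, invalid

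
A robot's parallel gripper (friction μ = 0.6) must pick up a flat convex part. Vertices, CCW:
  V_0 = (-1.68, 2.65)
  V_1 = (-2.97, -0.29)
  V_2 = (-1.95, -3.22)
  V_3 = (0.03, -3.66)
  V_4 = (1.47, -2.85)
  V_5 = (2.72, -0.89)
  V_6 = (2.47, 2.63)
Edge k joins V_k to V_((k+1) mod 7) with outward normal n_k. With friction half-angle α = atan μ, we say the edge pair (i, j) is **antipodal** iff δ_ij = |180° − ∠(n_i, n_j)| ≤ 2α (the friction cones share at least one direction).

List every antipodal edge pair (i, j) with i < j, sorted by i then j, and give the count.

count = 8; pairs: (0,3), (0,4), (0,5), (1,4), (1,5), (2,6), (3,6), (4,6)

α = atan 0.6 = 30.96°;  2α = 61.93°
n_0 = (-0.9157, +0.4018)
n_1 = (-0.9444, -0.3288)
n_2 = (-0.2169, -0.9762)
n_3 = (+0.4903, -0.8716)
n_4 = (+0.8431, -0.5377)
n_5 = (+0.9975, +0.0708)
n_6 = (+0.0048, +1.0000)
  (0,1): δ = 137.12°  ·
  (0,2): δ = 78.84°  ·
  (0,3): δ = 36.95°  ✓
  (0,4): δ = 8.84°  ✓
  (0,5): δ = 27.75°  ✓
  (0,6): δ = 113.41°  ·
  (1,2): δ = 121.72°  ·
  (1,3): δ = 79.84°  ·
  (1,4): δ = 51.72°  ✓
  (1,5): δ = 15.13°  ✓
  (1,6): δ = 70.53°  ·
  (2,3): δ = 138.11°  ·
  (2,4): δ = 110.00°  ·
  (2,5): δ = 73.41°  ·
  (2,6): δ = 12.25°  ✓
  (3,4): δ = 151.89°  ·
  (3,5): δ = 115.30°  ·
  (3,6): δ = 29.63°  ✓
  (4,5): δ = 143.41°  ·
  (4,6): δ = 57.75°  ✓
  (5,6): δ = 94.34°  ·
antipodal pairs: 8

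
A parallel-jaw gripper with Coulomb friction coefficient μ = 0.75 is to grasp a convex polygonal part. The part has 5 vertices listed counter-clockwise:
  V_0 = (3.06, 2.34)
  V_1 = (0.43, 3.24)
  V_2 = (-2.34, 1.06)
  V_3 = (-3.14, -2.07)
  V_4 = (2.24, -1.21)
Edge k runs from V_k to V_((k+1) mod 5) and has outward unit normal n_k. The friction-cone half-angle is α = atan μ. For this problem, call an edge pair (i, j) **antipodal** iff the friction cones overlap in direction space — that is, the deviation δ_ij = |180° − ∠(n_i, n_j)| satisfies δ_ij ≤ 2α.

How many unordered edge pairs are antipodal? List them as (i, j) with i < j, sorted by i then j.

count = 5; pairs: (0,3), (1,3), (1,4), (2,3), (2,4)

α = atan 0.75 = 36.87°;  2α = 73.74°
n_0 = (+0.3238, +0.9461)
n_1 = (-0.6184, +0.7858)
n_2 = (-0.9689, +0.2476)
n_3 = (+0.1578, -0.9875)
n_4 = (+0.9743, -0.2251)
  (0,1): δ = 122.91°  ·
  (0,2): δ = 85.45°  ·
  (0,3): δ = 27.97°  ✓
  (0,4): δ = 95.88°  ·
  (1,2): δ = 142.54°  ·
  (1,3): δ = 29.12°  ✓
  (1,4): δ = 38.79°  ✓
  (2,3): δ = 66.58°  ✓
  (2,4): δ = 1.33°  ✓
  (3,4): δ = 112.09°  ·
antipodal pairs: 5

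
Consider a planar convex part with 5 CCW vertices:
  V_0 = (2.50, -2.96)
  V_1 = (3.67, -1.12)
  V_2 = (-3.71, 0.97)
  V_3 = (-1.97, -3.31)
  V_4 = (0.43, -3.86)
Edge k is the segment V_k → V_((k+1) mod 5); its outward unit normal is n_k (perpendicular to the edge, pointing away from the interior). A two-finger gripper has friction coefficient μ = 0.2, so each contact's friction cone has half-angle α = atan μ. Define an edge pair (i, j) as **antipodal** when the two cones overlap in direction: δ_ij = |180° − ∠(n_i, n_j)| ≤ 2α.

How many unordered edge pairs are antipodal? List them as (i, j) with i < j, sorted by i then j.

count = 1; pairs: (1,3)

α = atan 0.2 = 11.31°;  2α = 22.62°
n_0 = (+0.8439, -0.5366)
n_1 = (+0.2725, +0.9622)
n_2 = (-0.9264, -0.3766)
n_3 = (-0.2234, -0.9747)
n_4 = (+0.3987, -0.9171)
  (0,1): δ = 73.36°  ·
  (0,2): δ = 54.57°  ·
  (0,3): δ = 109.54°  ·
  (0,4): δ = 145.95°  ·
  (1,2): δ = 52.06°  ·
  (1,3): δ = 2.90°  ✓
  (1,4): δ = 39.31°  ·
  (2,3): δ = 125.03°  ·
  (2,4): δ = 88.63°  ·
  (3,4): δ = 143.59°  ·
antipodal pairs: 1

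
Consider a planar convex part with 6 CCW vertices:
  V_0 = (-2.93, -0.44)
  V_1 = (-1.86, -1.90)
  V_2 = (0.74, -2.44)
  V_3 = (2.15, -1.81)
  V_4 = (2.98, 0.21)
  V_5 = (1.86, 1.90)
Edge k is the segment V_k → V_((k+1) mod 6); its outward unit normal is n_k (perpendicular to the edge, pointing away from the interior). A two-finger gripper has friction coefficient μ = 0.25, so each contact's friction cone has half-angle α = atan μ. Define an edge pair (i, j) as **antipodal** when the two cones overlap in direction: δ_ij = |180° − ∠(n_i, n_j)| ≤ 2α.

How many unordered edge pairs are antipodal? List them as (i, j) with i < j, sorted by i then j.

α = atan 0.25 = 14.04°;  2α = 28.07°
n_0 = (-0.8066, -0.5911)
n_1 = (-0.2034, -0.9791)
n_2 = (+0.4079, -0.9130)
n_3 = (+0.9250, -0.3801)
n_4 = (+0.8336, +0.5524)
n_5 = (-0.4389, +0.8985)
  (0,1): δ = 137.97°  ·
  (0,2): δ = 102.16°  ·
  (0,3): δ = 58.57°  ·
  (0,4): δ = 2.70°  ✓
  (0,5): δ = 79.80°  ·
  (1,2): δ = 144.19°  ·
  (1,3): δ = 100.60°  ·
  (1,4): δ = 44.73°  ·
  (1,5): δ = 37.77°  ·
  (2,3): δ = 136.41°  ·
  (2,4): δ = 80.54°  ·
  (2,5): δ = 1.96°  ✓
  (3,4): δ = 124.13°  ·
  (3,5): δ = 41.63°  ·
  (4,5): δ = 97.50°  ·
antipodal pairs: 2

count = 2; pairs: (0,4), (2,5)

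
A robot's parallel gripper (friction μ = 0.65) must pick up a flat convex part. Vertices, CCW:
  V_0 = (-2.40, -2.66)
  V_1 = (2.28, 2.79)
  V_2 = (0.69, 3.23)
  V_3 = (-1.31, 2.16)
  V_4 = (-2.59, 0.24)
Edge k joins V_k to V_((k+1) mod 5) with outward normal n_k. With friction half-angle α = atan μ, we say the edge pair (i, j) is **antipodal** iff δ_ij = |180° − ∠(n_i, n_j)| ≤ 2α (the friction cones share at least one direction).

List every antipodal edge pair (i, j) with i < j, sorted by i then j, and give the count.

α = atan 0.65 = 33.02°;  2α = 66.05°
n_0 = (+0.7587, -0.6515)
n_1 = (+0.2667, +0.9638)
n_2 = (-0.4717, +0.8817)
n_3 = (-0.8321, +0.5547)
n_4 = (-0.9979, -0.0654)
  (0,1): δ = 64.82°  ✓
  (0,2): δ = 21.20°  ✓
  (0,3): δ = 6.96°  ✓
  (0,4): δ = 44.40°  ✓
  (1,2): δ = 136.38°  ·
  (1,3): δ = 108.22°  ·
  (1,4): δ = 70.78°  ·
  (2,3): δ = 151.84°  ·
  (2,4): δ = 114.40°  ·
  (3,4): δ = 142.56°  ·
antipodal pairs: 4

count = 4; pairs: (0,1), (0,2), (0,3), (0,4)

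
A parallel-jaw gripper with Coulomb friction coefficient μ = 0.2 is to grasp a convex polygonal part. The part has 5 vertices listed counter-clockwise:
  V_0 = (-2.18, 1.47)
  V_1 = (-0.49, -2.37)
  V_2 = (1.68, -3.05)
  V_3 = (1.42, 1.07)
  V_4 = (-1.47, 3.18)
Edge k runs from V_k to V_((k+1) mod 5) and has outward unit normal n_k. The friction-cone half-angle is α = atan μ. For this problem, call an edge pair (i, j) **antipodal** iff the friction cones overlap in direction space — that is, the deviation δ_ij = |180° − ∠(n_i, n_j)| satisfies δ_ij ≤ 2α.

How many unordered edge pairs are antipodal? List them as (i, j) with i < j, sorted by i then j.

α = atan 0.2 = 11.31°;  2α = 22.62°
n_0 = (-0.9153, -0.4028)
n_1 = (-0.2990, -0.9542)
n_2 = (+0.9980, +0.0630)
n_3 = (+0.5897, +0.8076)
n_4 = (-0.9236, +0.3835)
  (0,1): δ = 131.15°  ·
  (0,2): δ = 20.14°  ✓
  (0,3): δ = 30.11°  ·
  (0,4): δ = 133.70°  ·
  (1,2): δ = 68.99°  ·
  (1,3): δ = 18.73°  ✓
  (1,4): δ = 84.85°  ·
  (2,3): δ = 129.74°  ·
  (2,4): δ = 26.16°  ·
  (3,4): δ = 76.42°  ·
antipodal pairs: 2

count = 2; pairs: (0,2), (1,3)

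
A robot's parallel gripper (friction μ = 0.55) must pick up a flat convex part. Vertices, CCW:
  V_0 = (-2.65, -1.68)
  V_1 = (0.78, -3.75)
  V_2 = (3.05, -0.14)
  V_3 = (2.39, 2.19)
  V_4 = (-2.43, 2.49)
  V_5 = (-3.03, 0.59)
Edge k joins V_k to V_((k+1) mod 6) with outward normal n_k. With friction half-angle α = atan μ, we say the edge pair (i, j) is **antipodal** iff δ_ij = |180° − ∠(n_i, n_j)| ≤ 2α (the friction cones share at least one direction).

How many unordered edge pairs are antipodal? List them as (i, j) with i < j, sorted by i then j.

α = atan 0.55 = 28.81°;  2α = 57.62°
n_0 = (-0.5167, -0.8562)
n_1 = (+0.8465, -0.5323)
n_2 = (+0.9621, +0.2725)
n_3 = (+0.0621, +0.9981)
n_4 = (-0.9536, +0.3011)
n_5 = (-0.9863, -0.1651)
  (0,1): δ = 91.05°  ·
  (0,2): δ = 43.07°  ✓
  (0,3): δ = 27.55°  ✓
  (0,4): δ = 103.59°  ·
  (0,5): δ = 130.61°  ·
  (1,2): δ = 132.02°  ·
  (1,3): δ = 61.40°  ·
  (1,4): δ = 14.64°  ✓
  (1,5): δ = 41.67°  ✓
  (2,3): δ = 109.38°  ·
  (2,4): δ = 33.34°  ✓
  (2,5): δ = 6.31°  ✓
  (3,4): δ = 103.96°  ·
  (3,5): δ = 76.94°  ·
  (4,5): δ = 152.97°  ·
antipodal pairs: 6

count = 6; pairs: (0,2), (0,3), (1,4), (1,5), (2,4), (2,5)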